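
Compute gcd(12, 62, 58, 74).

gcd(12, 62): 62 = 5·12 + 2; 12 = 6·2 + 0 → 2
gcd(2, 58): 58 = 29·2 + 0 → 2
gcd(2, 74): 74 = 37·2 + 0 → 2

2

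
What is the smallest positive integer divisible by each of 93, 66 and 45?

93 = 3 · 31; 66 = 2 · 3 · 11; 45 = 3² · 5
lcm takes max exponent of each prime: 2 · 3² · 5 · 11 · 31 = 30690

30690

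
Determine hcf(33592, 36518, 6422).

33592 = 2³ · 13 · 17 · 19; 36518 = 2 · 19 · 31²; 6422 = 2 · 13² · 19
gcd takes min exponent of each prime: 2 · 19 = 38

38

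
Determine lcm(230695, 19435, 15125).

lcm(230695, 19435) = 230695·19435/gcd = 4483557325/5 = 896711465
lcm(896711465, 15125) = 896711465·15125/gcd = 13562760908125/5 = 2712552181625

2712552181625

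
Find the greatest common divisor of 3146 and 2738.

Euclid: 3146 = 1·2738 + 408; 2738 = 6·408 + 290; 408 = 1·290 + 118; 290 = 2·118 + 54; 118 = 2·54 + 10; 54 = 5·10 + 4; 10 = 2·4 + 2; 4 = 2·2 + 0. Last nonzero remainder: 2.

2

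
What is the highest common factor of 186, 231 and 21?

3

186 = 2 · 3 · 31; 231 = 3 · 7 · 11; 21 = 3 · 7
gcd takes min exponent of each prime: 3 = 3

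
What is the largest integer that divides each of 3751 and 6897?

121

Euclid: 6897 = 1·3751 + 3146; 3751 = 1·3146 + 605; 3146 = 5·605 + 121; 605 = 5·121 + 0. Last nonzero remainder: 121.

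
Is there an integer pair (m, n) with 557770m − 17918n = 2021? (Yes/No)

No

By Bézout, 557770m − 17918n = 2021 has integer solutions iff gcd(557770, 17918) | 2021.
Euclid: 557770 = 31·17918 + 2312; 17918 = 7·2312 + 1734; 2312 = 1·1734 + 578; 1734 = 3·578 + 0. gcd = 578; 2021 mod 578 = 287. No.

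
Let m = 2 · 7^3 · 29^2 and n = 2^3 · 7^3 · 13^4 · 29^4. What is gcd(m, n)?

min exponent per shared prime: 2 · 7^3 · 29^2 = 576926

576926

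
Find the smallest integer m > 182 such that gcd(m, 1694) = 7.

Multiples of 7 above 182: 7·27, 7·28, … . Need the cofactor coprime to 1694/7 = 242.
Checking s = 27, 28, … the first with gcd(s, 242) = 1 is s = 27, giving 189.

189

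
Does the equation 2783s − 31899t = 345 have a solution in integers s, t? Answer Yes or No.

By Bézout, 2783s − 31899t = 345 has integer solutions iff gcd(2783, 31899) | 345.
Euclid: 31899 = 11·2783 + 1286; 2783 = 2·1286 + 211; 1286 = 6·211 + 20; 211 = 10·20 + 11; 20 = 1·11 + 9; 11 = 1·9 + 2; 9 = 4·2 + 1; 2 = 2·1 + 0. gcd = 1; 345 mod 1 = 0. Yes.

Yes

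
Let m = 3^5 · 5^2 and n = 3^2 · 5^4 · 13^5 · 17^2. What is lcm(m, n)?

16296745944375

max exponent per prime: 3^5 · 5^4 · 13^5 · 17^2 = 16296745944375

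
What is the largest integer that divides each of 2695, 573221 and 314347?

11

gcd(2695, 573221): 573221 = 212·2695 + 1881; 2695 = 1·1881 + 814; 1881 = 2·814 + 253; 814 = 3·253 + 55; 253 = 4·55 + 33; 55 = 1·33 + 22; 33 = 1·22 + 11; 22 = 2·11 + 0 → 11
gcd(11, 314347): 314347 = 28577·11 + 0 → 11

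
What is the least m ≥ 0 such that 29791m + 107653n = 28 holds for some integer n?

gcd(29791, 107653) = 1 (Euclid: 107653 = 3·29791 + 18280; 29791 = 1·18280 + 11511; 18280 = 1·11511 + 6769; 11511 = 1·6769 + 4742; 6769 = 1·4742 + 2027; 4742 = 2·2027 + 688; 2027 = 2·688 + 651; 688 = 1·651 + 37; 651 = 17·37 + 22; 37 = 1·22 + 15; 22 = 1·15 + 7; 15 = 2·7 + 1; 7 = 7·1 + 0), and 1 | 28.
Extended Euclid: 29791·(14552) + 107653·(-4027) = 1. Scale by 28: m₀ = 407456.
General solution m = m₀ + 107653t; reducing mod 107653 gives m = 84497 (and n = -23383).

84497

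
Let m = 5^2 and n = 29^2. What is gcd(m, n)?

min exponent per shared prime: (none) = 1

1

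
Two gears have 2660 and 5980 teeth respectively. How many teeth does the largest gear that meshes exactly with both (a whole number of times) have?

20

Euclid: 5980 = 2·2660 + 660; 2660 = 4·660 + 20; 660 = 33·20 + 0. Last nonzero remainder: 20.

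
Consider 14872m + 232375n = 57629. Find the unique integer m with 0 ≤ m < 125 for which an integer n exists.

Euclid: 232375 = 15·14872 + 9295; 14872 = 1·9295 + 5577; 9295 = 1·5577 + 3718; 5577 = 1·3718 + 1859; 3718 = 2·1859 + 0 → gcd = 1859; 57629 = 1859·31.
Back-substitution yields 14872·(47) + 232375·(-3) = 1859, so one solution is m = 47·31 = 1457, n = -3·31 = -93.
Solutions in m differ by 232375/1859 = 125; the one in [0, 125) is 1457 mod 125 = 82.

82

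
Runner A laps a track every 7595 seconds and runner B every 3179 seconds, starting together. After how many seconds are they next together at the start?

gcd first: 7595 = 2·3179 + 1237; 3179 = 2·1237 + 705; 1237 = 1·705 + 532; 705 = 1·532 + 173; 532 = 3·173 + 13; 173 = 13·13 + 4; 13 = 3·4 + 1; 4 = 4·1 + 0 → gcd = 1
lcm = 7595·3179/gcd = 24144505/1 = 24144505

24144505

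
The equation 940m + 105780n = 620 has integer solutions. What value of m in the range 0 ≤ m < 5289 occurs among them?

gcd(940, 105780) = 20 (Euclid: 105780 = 112·940 + 500; 940 = 1·500 + 440; 500 = 1·440 + 60; 440 = 7·60 + 20; 60 = 3·20 + 0), and 20 | 620.
Extended Euclid: 940·(1688) + 105780·(-15) = 20. Scale by 31: m₀ = 52328.
General solution m = m₀ + 5289t; reducing mod 5289 gives m = 4727 (and n = -42).

4727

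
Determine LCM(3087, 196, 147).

3087 = 3² · 7³; 196 = 2² · 7²; 147 = 3 · 7²
lcm takes max exponent of each prime: 2² · 3² · 7³ = 12348

12348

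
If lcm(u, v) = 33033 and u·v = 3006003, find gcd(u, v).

91

From gcd × lcm = uv: gcd = 3006003 / 33033 = 91.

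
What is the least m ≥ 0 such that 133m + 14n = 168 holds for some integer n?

Euclid: 133 = 9·14 + 7; 14 = 2·7 + 0 → gcd = 7; 168 = 7·24.
Back-substitution yields 133·(1) + 14·(-9) = 7, so one solution is m = 1·24 = 24, n = -9·24 = -216.
Solutions in m differ by 14/7 = 2; the one in [0, 2) is 24 mod 2 = 0.

0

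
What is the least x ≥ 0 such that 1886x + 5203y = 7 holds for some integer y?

gcd(1886, 5203) = 1 (Euclid: 5203 = 2·1886 + 1431; 1886 = 1·1431 + 455; 1431 = 3·455 + 66; 455 = 6·66 + 59; 66 = 1·59 + 7; 59 = 8·7 + 3; 7 = 2·3 + 1; 3 = 3·1 + 0), and 1 | 7.
Extended Euclid: 1886·(-1498) + 5203·(543) = 1. Scale by 7: x₀ = -10486.
General solution x = x₀ + 5203t; reducing mod 5203 gives x = 5123 (and y = -1857).

5123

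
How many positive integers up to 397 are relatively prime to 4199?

327

Prime factors of 4199: 13, 17, 19. Count integers ≤ 397 divisible by none of them.
By inclusion–exclusion: 397 − ⌊397/13⌋ − ⌊397/17⌋ − ⌊397/19⌋ + ⌊397/221⌋ + ⌊397/247⌋ + ⌊397/323⌋ − ⌊397/4199⌋ = 327.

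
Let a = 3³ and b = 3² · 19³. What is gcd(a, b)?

min exponent per shared prime: 3² = 9

9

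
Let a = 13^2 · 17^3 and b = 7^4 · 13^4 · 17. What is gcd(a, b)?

min exponent per shared prime: 13^2 · 17 = 2873

2873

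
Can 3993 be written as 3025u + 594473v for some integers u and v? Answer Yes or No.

gcd(3025, 594473): 594473 = 196·3025 + 1573; 3025 = 1·1573 + 1452; 1573 = 1·1452 + 121; 1452 = 12·121 + 0 → 121
121 divides 3993, so a solution exists.

Yes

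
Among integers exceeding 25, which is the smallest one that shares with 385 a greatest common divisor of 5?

gcd(m, 385) = 5 forces 5 | m; write m = 5s. Then gcd(5s, 5·77) = 5·gcd(s, 77), so need gcd(s, 77) = 1.
5s > 25 gives s ≥ 6. The least s ≥ 6 coprime to 77 is 6, so m = 5·6 = 30.

30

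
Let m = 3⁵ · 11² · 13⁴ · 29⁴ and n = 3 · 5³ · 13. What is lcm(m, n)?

max exponent per prime: 3⁵ · 5³ · 11² · 13⁴ · 29⁴ = 74244973700415375

74244973700415375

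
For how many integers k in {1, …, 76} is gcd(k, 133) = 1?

62

Prime factors of 133: 7, 19. Count integers ≤ 76 divisible by none of them.
By inclusion–exclusion: 76 − ⌊76/7⌋ − ⌊76/19⌋ + ⌊76/133⌋ = 62.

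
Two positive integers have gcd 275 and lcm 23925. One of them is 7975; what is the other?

825

a·b = gcd·lcm = 275·23925 = 6579375, so b = 6579375/7975 = 825.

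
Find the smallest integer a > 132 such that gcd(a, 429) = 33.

Multiples of 33 above 132: 33·5, 33·6, … . Need the cofactor coprime to 429/33 = 13.
Checking s = 5, 6, … the first with gcd(s, 13) = 1 is s = 5, giving 165.

165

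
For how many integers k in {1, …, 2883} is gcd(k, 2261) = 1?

2261 = 7·17·19. Inclusion–exclusion on these primes:
2883 − ⌊2883/7⌋ − ⌊2883/17⌋ − ⌊2883/19⌋ + ⌊2883/119⌋ + ⌊2883/133⌋ + ⌊2883/323⌋ − ⌊2883/2261⌋ = 2204

2204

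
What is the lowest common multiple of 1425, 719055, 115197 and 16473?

2099888673975

1425 = 3 · 5² · 19; 719055 = 3² · 5 · 19 · 29²; 115197 = 3 · 19 · 43 · 47; 16473 = 3 · 17² · 19
lcm takes max exponent of each prime: 3² · 5² · 17² · 19 · 29² · 43 · 47 = 2099888673975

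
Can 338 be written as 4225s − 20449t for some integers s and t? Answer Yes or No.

By Bézout, 4225s − 20449t = 338 has integer solutions iff gcd(4225, 20449) | 338.
Euclid: 20449 = 4·4225 + 3549; 4225 = 1·3549 + 676; 3549 = 5·676 + 169; 676 = 4·169 + 0. gcd = 169; 338 mod 169 = 0. Yes.

Yes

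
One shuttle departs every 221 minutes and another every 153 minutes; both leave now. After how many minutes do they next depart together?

221 = 13 · 17; 153 = 3² · 17
max exponents: 3² · 13 · 17 = 1989

1989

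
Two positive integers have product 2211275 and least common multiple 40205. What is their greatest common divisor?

55

gcd·lcm = product, so gcd = 2211275/40205 = 55.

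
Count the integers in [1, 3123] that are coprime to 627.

1793

Prime factors of 627: 3, 11, 19. Count integers ≤ 3123 divisible by none of them.
By inclusion–exclusion: 3123 − ⌊3123/3⌋ − ⌊3123/11⌋ − ⌊3123/19⌋ + ⌊3123/33⌋ + ⌊3123/57⌋ + ⌊3123/209⌋ − ⌊3123/627⌋ = 1793.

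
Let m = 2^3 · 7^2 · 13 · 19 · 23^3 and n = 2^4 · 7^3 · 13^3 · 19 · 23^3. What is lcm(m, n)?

2787284300528

max exponent per prime: 2^4 · 7^3 · 13^3 · 19 · 23^3 = 2787284300528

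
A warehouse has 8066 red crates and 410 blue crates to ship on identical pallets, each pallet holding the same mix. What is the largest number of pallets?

Euclid: 8066 = 19·410 + 276; 410 = 1·276 + 134; 276 = 2·134 + 8; 134 = 16·8 + 6; 8 = 1·6 + 2; 6 = 3·2 + 0. Last nonzero remainder: 2.

2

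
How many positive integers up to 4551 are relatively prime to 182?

182 = 2·7·13. Inclusion–exclusion on these primes:
4551 − ⌊4551/2⌋ − ⌊4551/7⌋ − ⌊4551/13⌋ + ⌊4551/14⌋ + ⌊4551/26⌋ + ⌊4551/91⌋ − ⌊4551/182⌋ = 1801

1801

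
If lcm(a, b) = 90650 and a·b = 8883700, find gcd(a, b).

98

From gcd × lcm = ab: gcd = 8883700 / 90650 = 98.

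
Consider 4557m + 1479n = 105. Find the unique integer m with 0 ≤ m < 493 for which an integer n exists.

gcd(4557, 1479) = 3 (Euclid: 4557 = 3·1479 + 120; 1479 = 12·120 + 39; 120 = 3·39 + 3; 39 = 13·3 + 0), and 3 | 105.
Extended Euclid: 4557·(37) + 1479·(-114) = 3. Scale by 35: m₀ = 1295.
General solution m = m₀ + 493t; reducing mod 493 gives m = 309 (and n = -952).

309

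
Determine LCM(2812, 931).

137788

2812 = 2² · 19 · 37; 931 = 7² · 19
max exponents: 2² · 7² · 19 · 37 = 137788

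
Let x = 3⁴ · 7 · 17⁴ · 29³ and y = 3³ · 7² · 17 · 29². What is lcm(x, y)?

max exponent per prime: 3⁴ · 7² · 17⁴ · 29³ = 8084827872261

8084827872261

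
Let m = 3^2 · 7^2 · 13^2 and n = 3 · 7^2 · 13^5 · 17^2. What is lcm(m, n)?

47320921557

max exponent per prime: 3^2 · 7^2 · 13^5 · 17^2 = 47320921557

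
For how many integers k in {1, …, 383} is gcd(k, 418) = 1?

Prime factors of 418: 2, 11, 19. Count integers ≤ 383 divisible by none of them.
By inclusion–exclusion: 383 − ⌊383/2⌋ − ⌊383/11⌋ − ⌊383/19⌋ + ⌊383/22⌋ + ⌊383/38⌋ + ⌊383/209⌋ − ⌊383/418⌋ = 166.

166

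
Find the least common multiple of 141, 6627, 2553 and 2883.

5419633497

141 = 3 · 47; 6627 = 3 · 47²; 2553 = 3 · 23 · 37; 2883 = 3 · 31²
lcm takes max exponent of each prime: 3 · 23 · 31² · 37 · 47² = 5419633497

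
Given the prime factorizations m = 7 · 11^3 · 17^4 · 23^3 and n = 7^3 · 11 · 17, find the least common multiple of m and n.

463928837795731

max exponent per prime: 7^3 · 11^3 · 17^4 · 23^3 = 463928837795731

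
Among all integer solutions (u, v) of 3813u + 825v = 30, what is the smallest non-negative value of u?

185

Euclid: 3813 = 4·825 + 513; 825 = 1·513 + 312; 513 = 1·312 + 201; 312 = 1·201 + 111; 201 = 1·111 + 90; 111 = 1·90 + 21; 90 = 4·21 + 6; 21 = 3·6 + 3; 6 = 2·3 + 0 → gcd = 3; 30 = 3·10.
Back-substitution yields 3813·(-119) + 825·(550) = 3, so one solution is u = -119·10 = -1190, v = 550·10 = 5500.
Solutions in u differ by 825/3 = 275; the one in [0, 275) is -1190 mod 275 = 185.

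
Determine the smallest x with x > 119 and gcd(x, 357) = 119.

357 = 119·3. Any x with gcd(x, 357) = 119 is a multiple of 119, say 119s, with s coprime to 3.
Need s > 119/119, so s ≥ 2. First s ≥ 2 with gcd(s, 3) = 1 is s = 2. Thus x = 119·2 = 238.

238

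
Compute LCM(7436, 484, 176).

lcm(7436, 484) = 7436·484/gcd = 3599024/44 = 81796
lcm(81796, 176) = 81796·176/gcd = 14396096/44 = 327184

327184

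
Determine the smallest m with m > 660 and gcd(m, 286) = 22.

286 = 22·13. Any m with gcd(m, 286) = 22 is a multiple of 22, say 22s, with s coprime to 13.
Need s > 660/22, so s ≥ 31. First s ≥ 31 with gcd(s, 13) = 1 is s = 31. Thus m = 22·31 = 682.

682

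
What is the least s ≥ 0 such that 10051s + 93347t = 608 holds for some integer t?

gcd(10051, 93347) = 19 (Euclid: 93347 = 9·10051 + 2888; 10051 = 3·2888 + 1387; 2888 = 2·1387 + 114; 1387 = 12·114 + 19; 114 = 6·19 + 0), and 19 | 608.
Extended Euclid: 10051·(808) + 93347·(-87) = 19. Scale by 32: s₀ = 25856.
General solution s = s₀ + 4913k; reducing mod 4913 gives s = 1291 (and t = -139).

1291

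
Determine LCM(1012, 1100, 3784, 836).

lcm(1012, 1100) = 1012·1100/gcd = 1113200/44 = 25300
lcm(25300, 3784) = 25300·3784/gcd = 95735200/44 = 2175800
lcm(2175800, 836) = 2175800·836/gcd = 1818968800/44 = 41340200

41340200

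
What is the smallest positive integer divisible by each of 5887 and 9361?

5887 = 7 · 29²; 9361 = 11 · 23 · 37
max exponents: 7 · 11 · 23 · 29² · 37 = 55108207

55108207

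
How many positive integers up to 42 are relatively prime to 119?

119 = 7·17. Inclusion–exclusion on these primes:
42 − ⌊42/7⌋ − ⌊42/17⌋ + ⌊42/119⌋ = 34

34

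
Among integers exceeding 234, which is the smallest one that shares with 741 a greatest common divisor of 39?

Multiples of 39 above 234: 39·7, 39·8, … . Need the cofactor coprime to 741/39 = 19.
Checking s = 7, 8, … the first with gcd(s, 19) = 1 is s = 7, giving 273.

273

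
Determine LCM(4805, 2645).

gcd first: 4805 = 1·2645 + 2160; 2645 = 1·2160 + 485; 2160 = 4·485 + 220; 485 = 2·220 + 45; 220 = 4·45 + 40; 45 = 1·40 + 5; 40 = 8·5 + 0 → gcd = 5
lcm = 4805·2645/gcd = 12709225/5 = 2541845

2541845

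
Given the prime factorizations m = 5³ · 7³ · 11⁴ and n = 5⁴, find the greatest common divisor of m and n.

min exponent per shared prime: 5³ = 125

125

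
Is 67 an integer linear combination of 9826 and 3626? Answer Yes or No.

No

gcd(9826, 3626): 9826 = 2·3626 + 2574; 3626 = 1·2574 + 1052; 2574 = 2·1052 + 470; 1052 = 2·470 + 112; 470 = 4·112 + 22; 112 = 5·22 + 2; 22 = 11·2 + 0 → 2
2 does not divide 67, so a solution does not exist.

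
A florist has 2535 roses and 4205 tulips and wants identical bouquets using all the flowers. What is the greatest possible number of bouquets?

2535 = 3 · 5 · 13²
4205 = 5 · 29²
Common: 5 = 5

5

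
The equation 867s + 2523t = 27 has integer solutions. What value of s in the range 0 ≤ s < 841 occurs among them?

745

Euclid: 2523 = 2·867 + 789; 867 = 1·789 + 78; 789 = 10·78 + 9; 78 = 8·9 + 6; 9 = 1·6 + 3; 6 = 2·3 + 0 → gcd = 3; 27 = 3·9.
Back-substitution yields 867·(-291) + 2523·(100) = 3, so one solution is s = -291·9 = -2619, t = 100·9 = 900.
Solutions in s differ by 2523/3 = 841; the one in [0, 841) is -2619 mod 841 = 745.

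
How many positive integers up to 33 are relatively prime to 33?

20

Prime factors of 33: 3, 11. Count integers ≤ 33 divisible by none of them.
By inclusion–exclusion: 33 − ⌊33/3⌋ − ⌊33/11⌋ + ⌊33/33⌋ = 20.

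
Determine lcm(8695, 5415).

9416685

8695 = 5 · 37 · 47; 5415 = 3 · 5 · 19²
max exponents: 3 · 5 · 19² · 37 · 47 = 9416685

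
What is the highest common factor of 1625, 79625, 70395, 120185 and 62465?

gcd(1625, 79625): 79625 = 49·1625 + 0 → 1625
gcd(1625, 70395): 70395 = 43·1625 + 520; 1625 = 3·520 + 65; 520 = 8·65 + 0 → 65
gcd(65, 120185): 120185 = 1849·65 + 0 → 65
gcd(65, 62465): 62465 = 961·65 + 0 → 65

65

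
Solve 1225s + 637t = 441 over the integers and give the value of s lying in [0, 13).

Euclid: 1225 = 1·637 + 588; 637 = 1·588 + 49; 588 = 12·49 + 0 → gcd = 49; 441 = 49·9.
Back-substitution yields 1225·(-1) + 637·(2) = 49, so one solution is s = -1·9 = -9, t = 2·9 = 18.
Solutions in s differ by 637/49 = 13; the one in [0, 13) is -9 mod 13 = 4.

4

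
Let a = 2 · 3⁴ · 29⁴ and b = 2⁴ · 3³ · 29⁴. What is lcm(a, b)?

max exponent per prime: 2⁴ · 3⁴ · 29⁴ = 916636176

916636176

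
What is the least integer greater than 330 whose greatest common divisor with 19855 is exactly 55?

385

Multiples of 55 above 330: 55·7, 55·8, … . Need the cofactor coprime to 19855/55 = 361.
Checking s = 7, 8, … the first with gcd(s, 361) = 1 is s = 7, giving 385.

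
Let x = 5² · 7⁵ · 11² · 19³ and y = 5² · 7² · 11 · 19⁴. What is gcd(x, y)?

min exponent per shared prime: 5² · 7² · 11 · 19³ = 92425025

92425025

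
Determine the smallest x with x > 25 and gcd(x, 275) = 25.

50

gcd(x, 275) = 25 forces 25 | x; write x = 25s. Then gcd(25s, 25·11) = 25·gcd(s, 11), so need gcd(s, 11) = 1.
25s > 25 gives s ≥ 2. The least s ≥ 2 coprime to 11 is 2, so x = 25·2 = 50.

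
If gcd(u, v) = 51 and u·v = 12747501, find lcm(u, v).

gcd·lcm = product, so lcm = 12747501/51 = 249951.

249951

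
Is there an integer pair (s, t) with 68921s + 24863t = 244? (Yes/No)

By Bézout, 68921s + 24863t = 244 has integer solutions iff gcd(68921, 24863) | 244.
Euclid: 68921 = 2·24863 + 19195; 24863 = 1·19195 + 5668; 19195 = 3·5668 + 2191; 5668 = 2·2191 + 1286; 2191 = 1·1286 + 905; 1286 = 1·905 + 381; 905 = 2·381 + 143; 381 = 2·143 + 95; 143 = 1·95 + 48; 95 = 1·48 + 47; 48 = 1·47 + 1; 47 = 47·1 + 0. gcd = 1; 244 mod 1 = 0. Yes.

Yes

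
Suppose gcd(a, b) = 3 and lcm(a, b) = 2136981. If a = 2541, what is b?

2523

Using ab = gcd(a,b)·lcm(a,b) = 3·2136981 = 6410943, we get b = 6410943/2541 = 2523.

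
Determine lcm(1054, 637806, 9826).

5714103954

lcm(1054, 637806) = 1054·637806/gcd = 672247524/34 = 19771986
lcm(19771986, 9826) = 19771986·9826/gcd = 194279534436/34 = 5714103954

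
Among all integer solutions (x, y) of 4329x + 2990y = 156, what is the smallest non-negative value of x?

Reduce mod 2990: 4329x ≡ 156 (mod 2990). With g = gcd(4329, 2990) = 13 dividing 156, divide through: 333x ≡ 12 (mod 230).
Since gcd(333, 230) = 1, x ≡ 12·(333)⁻¹ ≡ 114 (mod 230). Smallest non-negative: 114.

114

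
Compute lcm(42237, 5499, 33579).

569734893

42237 = 3² · 13 · 19²; 5499 = 3² · 13 · 47; 33579 = 3² · 7 · 13 · 41
lcm takes max exponent of each prime: 3² · 7 · 13 · 19² · 41 · 47 = 569734893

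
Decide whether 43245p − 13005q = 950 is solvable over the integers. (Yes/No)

No

By Bézout, 43245p − 13005q = 950 has integer solutions iff gcd(43245, 13005) | 950.
Euclid: 43245 = 3·13005 + 4230; 13005 = 3·4230 + 315; 4230 = 13·315 + 135; 315 = 2·135 + 45; 135 = 3·45 + 0. gcd = 45; 950 mod 45 = 5. No.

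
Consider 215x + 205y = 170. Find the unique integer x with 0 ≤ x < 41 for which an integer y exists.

17

Reduce mod 205: 215x ≡ 170 (mod 205). With g = gcd(215, 205) = 5 dividing 170, divide through: 43x ≡ 34 (mod 41).
Since gcd(43, 41) = 1, x ≡ 34·(43)⁻¹ ≡ 17 (mod 41). Smallest non-negative: 17.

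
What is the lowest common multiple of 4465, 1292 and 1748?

4465 = 5 · 19 · 47; 1292 = 2² · 17 · 19; 1748 = 2² · 19 · 23
lcm takes max exponent of each prime: 2² · 5 · 17 · 19 · 23 · 47 = 6983260

6983260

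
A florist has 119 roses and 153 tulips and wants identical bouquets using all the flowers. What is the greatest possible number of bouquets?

Euclid: 153 = 1·119 + 34; 119 = 3·34 + 17; 34 = 2·17 + 0. Last nonzero remainder: 17.

17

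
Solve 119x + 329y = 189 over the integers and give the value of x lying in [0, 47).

32

gcd(119, 329) = 7 (Euclid: 329 = 2·119 + 91; 119 = 1·91 + 28; 91 = 3·28 + 7; 28 = 4·7 + 0), and 7 | 189.
Extended Euclid: 119·(-11) + 329·(4) = 7. Scale by 27: x₀ = -297.
General solution x = x₀ + 47t; reducing mod 47 gives x = 32 (and y = -11).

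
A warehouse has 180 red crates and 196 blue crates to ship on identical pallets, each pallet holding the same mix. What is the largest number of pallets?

Euclid: 196 = 1·180 + 16; 180 = 11·16 + 4; 16 = 4·4 + 0. Last nonzero remainder: 4.

4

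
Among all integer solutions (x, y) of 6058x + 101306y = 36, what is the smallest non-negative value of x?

11940

Reduce mod 101306: 6058x ≡ 36 (mod 101306). With g = gcd(6058, 101306) = 2 dividing 36, divide through: 3029x ≡ 18 (mod 50653).
Since gcd(3029, 50653) = 1, x ≡ 18·(3029)⁻¹ ≡ 11940 (mod 50653). Smallest non-negative: 11940.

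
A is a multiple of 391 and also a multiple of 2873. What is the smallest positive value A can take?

391 = 17 · 23; 2873 = 13² · 17
max exponents: 13² · 17 · 23 = 66079

66079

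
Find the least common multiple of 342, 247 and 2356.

275652

342 = 2 · 3² · 19; 247 = 13 · 19; 2356 = 2² · 19 · 31
lcm takes max exponent of each prime: 2² · 3² · 13 · 19 · 31 = 275652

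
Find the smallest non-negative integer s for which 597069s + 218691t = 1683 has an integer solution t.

656

gcd(597069, 218691) = 99 (Euclid: 597069 = 2·218691 + 159687; 218691 = 1·159687 + 59004; 159687 = 2·59004 + 41679; 59004 = 1·41679 + 17325; 41679 = 2·17325 + 7029; 17325 = 2·7029 + 3267; 7029 = 2·3267 + 495; 3267 = 6·495 + 297; 495 = 1·297 + 198; 297 = 1·198 + 99; 198 = 2·99 + 0), and 99 | 1683.
Extended Euclid: 597069·(-871) + 218691·(2378) = 99. Scale by 17: s₀ = -14807.
General solution s = s₀ + 2209k; reducing mod 2209 gives s = 656 (and t = -1791).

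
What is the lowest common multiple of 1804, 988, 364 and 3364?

lcm(1804, 988) = 1804·988/gcd = 1782352/4 = 445588
lcm(445588, 364) = 445588·364/gcd = 162194032/52 = 3119116
lcm(3119116, 3364) = 3119116·3364/gcd = 10492706224/4 = 2623176556

2623176556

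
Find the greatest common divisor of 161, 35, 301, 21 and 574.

161 = 7 · 23; 35 = 5 · 7; 301 = 7 · 43; 21 = 3 · 7; 574 = 2 · 7 · 41
gcd takes min exponent of each prime: 7 = 7

7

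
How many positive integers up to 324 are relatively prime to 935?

221

935 = 5·11·17. Inclusion–exclusion on these primes:
324 − ⌊324/5⌋ − ⌊324/11⌋ − ⌊324/17⌋ + ⌊324/55⌋ + ⌊324/85⌋ + ⌊324/187⌋ − ⌊324/935⌋ = 221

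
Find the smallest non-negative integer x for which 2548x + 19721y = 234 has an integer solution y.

Reduce mod 19721: 2548x ≡ 234 (mod 19721). With g = gcd(2548, 19721) = 13 dividing 234, divide through: 196x ≡ 18 (mod 1517).
Since gcd(196, 1517) = 1, x ≡ 18·(196)⁻¹ ≡ 449 (mod 1517). Smallest non-negative: 449.

449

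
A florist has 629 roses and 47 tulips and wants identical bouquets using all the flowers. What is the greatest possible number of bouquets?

1

629 = 17 · 37
47 = 47
Common: 1 = 1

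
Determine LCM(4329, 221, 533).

lcm(4329, 221) = 4329·221/gcd = 956709/13 = 73593
lcm(73593, 533) = 73593·533/gcd = 39225069/13 = 3017313

3017313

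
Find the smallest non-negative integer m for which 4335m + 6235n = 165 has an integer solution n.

gcd(4335, 6235) = 5 (Euclid: 6235 = 1·4335 + 1900; 4335 = 2·1900 + 535; 1900 = 3·535 + 295; 535 = 1·295 + 240; 295 = 1·240 + 55; 240 = 4·55 + 20; 55 = 2·20 + 15; 20 = 1·15 + 5; 15 = 3·5 + 0), and 5 | 165.
Extended Euclid: 4335·(338) + 6235·(-235) = 5. Scale by 33: m₀ = 11154.
General solution m = m₀ + 1247t; reducing mod 1247 gives m = 1178 (and n = -819).

1178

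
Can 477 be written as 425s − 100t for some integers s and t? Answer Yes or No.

No

By Bézout, 425s − 100t = 477 has integer solutions iff gcd(425, 100) | 477.
Euclid: 425 = 4·100 + 25; 100 = 4·25 + 0. gcd = 25; 477 mod 25 = 2. No.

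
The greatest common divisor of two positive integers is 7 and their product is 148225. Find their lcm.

gcd·lcm = product, so lcm = 148225/7 = 21175.

21175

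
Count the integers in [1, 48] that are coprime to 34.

34 = 2·17. Inclusion–exclusion on these primes:
48 − ⌊48/2⌋ − ⌊48/17⌋ + ⌊48/34⌋ = 23

23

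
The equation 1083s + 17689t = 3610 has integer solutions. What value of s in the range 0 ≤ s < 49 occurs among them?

Euclid: 17689 = 16·1083 + 361; 1083 = 3·361 + 0 → gcd = 361; 3610 = 361·10.
Back-substitution yields 1083·(-16) + 17689·(1) = 361, so one solution is s = -16·10 = -160, t = 1·10 = 10.
Solutions in s differ by 17689/361 = 49; the one in [0, 49) is -160 mod 49 = 36.

36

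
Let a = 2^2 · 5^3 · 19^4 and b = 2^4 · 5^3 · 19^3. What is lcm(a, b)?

260642000

max exponent per prime: 2^4 · 5^3 · 19^4 = 260642000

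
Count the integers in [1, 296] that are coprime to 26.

137

26 = 2·13. Inclusion–exclusion on these primes:
296 − ⌊296/2⌋ − ⌊296/13⌋ + ⌊296/26⌋ = 137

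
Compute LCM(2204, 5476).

2204 = 2² · 19 · 29; 5476 = 2² · 37²
max exponents: 2² · 19 · 29 · 37² = 3017276

3017276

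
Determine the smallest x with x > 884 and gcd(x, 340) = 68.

340 = 68·5. Any x with gcd(x, 340) = 68 is a multiple of 68, say 68s, with s coprime to 5.
Need s > 884/68, so s ≥ 14. First s ≥ 14 with gcd(s, 5) = 1 is s = 14. Thus x = 68·14 = 952.

952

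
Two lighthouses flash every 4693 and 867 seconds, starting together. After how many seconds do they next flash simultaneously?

gcd first: 4693 = 5·867 + 358; 867 = 2·358 + 151; 358 = 2·151 + 56; 151 = 2·56 + 39; 56 = 1·39 + 17; 39 = 2·17 + 5; 17 = 3·5 + 2; 5 = 2·2 + 1; 2 = 2·1 + 0 → gcd = 1
lcm = 4693·867/gcd = 4068831/1 = 4068831

4068831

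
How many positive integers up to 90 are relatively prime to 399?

49

Prime factors of 399: 3, 7, 19. Count integers ≤ 90 divisible by none of them.
By inclusion–exclusion: 90 − ⌊90/3⌋ − ⌊90/7⌋ − ⌊90/19⌋ + ⌊90/21⌋ + ⌊90/57⌋ + ⌊90/133⌋ − ⌊90/399⌋ = 49.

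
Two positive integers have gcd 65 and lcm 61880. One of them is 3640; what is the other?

1105

Using uv = gcd(u,v)·lcm(u,v) = 65·61880 = 4022200, we get v = 4022200/3640 = 1105.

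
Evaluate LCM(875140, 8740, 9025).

1912180900

875140 = 2² · 5 · 7² · 19 · 47; 8740 = 2² · 5 · 19 · 23; 9025 = 5² · 19²
lcm takes max exponent of each prime: 2² · 5² · 7² · 19² · 23 · 47 = 1912180900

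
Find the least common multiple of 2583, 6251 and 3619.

25372809

2583 = 3² · 7 · 41; 6251 = 7 · 19 · 47; 3619 = 7 · 11 · 47
lcm takes max exponent of each prime: 3² · 7 · 11 · 19 · 41 · 47 = 25372809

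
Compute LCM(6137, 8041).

gcd first: 8041 = 1·6137 + 1904; 6137 = 3·1904 + 425; 1904 = 4·425 + 204; 425 = 2·204 + 17; 204 = 12·17 + 0 → gcd = 17
lcm = 6137·8041/gcd = 49347617/17 = 2902801

2902801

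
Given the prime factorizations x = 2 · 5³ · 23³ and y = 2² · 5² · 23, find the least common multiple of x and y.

6083500

max exponent per prime: 2² · 5³ · 23³ = 6083500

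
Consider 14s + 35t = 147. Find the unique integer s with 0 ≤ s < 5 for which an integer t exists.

gcd(14, 35) = 7 (Euclid: 35 = 2·14 + 7; 14 = 2·7 + 0), and 7 | 147.
Extended Euclid: 14·(-2) + 35·(1) = 7. Scale by 21: s₀ = -42.
General solution s = s₀ + 5k; reducing mod 5 gives s = 3 (and t = 3).

3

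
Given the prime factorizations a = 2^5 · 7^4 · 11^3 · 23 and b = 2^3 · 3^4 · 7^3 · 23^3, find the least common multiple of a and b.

max exponent per prime: 2^5 · 3^4 · 7^4 · 11^3 · 23^3 = 100783333927584

100783333927584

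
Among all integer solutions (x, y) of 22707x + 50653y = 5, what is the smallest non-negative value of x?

Reduce mod 50653: 22707x ≡ 5 (mod 50653). With g = gcd(22707, 50653) = 1 dividing 5, divide through: 22707x ≡ 5 (mod 50653).
Since gcd(22707, 50653) = 1, x ≡ 5·(22707)⁻¹ ≡ 32573 (mod 50653). Smallest non-negative: 32573.

32573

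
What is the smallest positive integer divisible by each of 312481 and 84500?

156240500

312481 = 13² · 43²; 84500 = 2² · 5³ · 13²
max exponents: 2² · 5³ · 13² · 43² = 156240500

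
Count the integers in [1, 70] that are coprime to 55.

51

Prime factors of 55: 5, 11. Count integers ≤ 70 divisible by none of them.
By inclusion–exclusion: 70 − ⌊70/5⌋ − ⌊70/11⌋ + ⌊70/55⌋ = 51.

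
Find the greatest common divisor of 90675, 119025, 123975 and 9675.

90675 = 3² · 5² · 13 · 31; 119025 = 3² · 5² · 23²; 123975 = 3² · 5² · 19 · 29; 9675 = 3² · 5² · 43
gcd takes min exponent of each prime: 3² · 5² = 225

225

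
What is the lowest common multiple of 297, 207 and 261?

lcm(297, 207) = 297·207/gcd = 61479/9 = 6831
lcm(6831, 261) = 6831·261/gcd = 1782891/9 = 198099

198099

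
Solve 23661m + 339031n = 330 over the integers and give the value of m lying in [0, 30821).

43

gcd(23661, 339031) = 11 (Euclid: 339031 = 14·23661 + 7777; 23661 = 3·7777 + 330; 7777 = 23·330 + 187; 330 = 1·187 + 143; 187 = 1·143 + 44; 143 = 3·44 + 11; 44 = 4·11 + 0), and 11 | 330.
Extended Euclid: 23661·(7193) + 339031·(-502) = 11. Scale by 30: m₀ = 215790.
General solution m = m₀ + 30821t; reducing mod 30821 gives m = 43 (and n = -3).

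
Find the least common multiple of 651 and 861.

26691

gcd first: 861 = 1·651 + 210; 651 = 3·210 + 21; 210 = 10·21 + 0 → gcd = 21
lcm = 651·861/gcd = 560511/21 = 26691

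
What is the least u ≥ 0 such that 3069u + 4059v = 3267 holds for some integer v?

9

gcd(3069, 4059) = 99 (Euclid: 4059 = 1·3069 + 990; 3069 = 3·990 + 99; 990 = 10·99 + 0), and 99 | 3267.
Extended Euclid: 3069·(4) + 4059·(-3) = 99. Scale by 33: u₀ = 132.
General solution u = u₀ + 41t; reducing mod 41 gives u = 9 (and v = -6).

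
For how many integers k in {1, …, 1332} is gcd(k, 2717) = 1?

Prime factors of 2717: 11, 13, 19. Count integers ≤ 1332 divisible by none of them.
By inclusion–exclusion: 1332 − ⌊1332/11⌋ − ⌊1332/13⌋ − ⌊1332/19⌋ + ⌊1332/143⌋ + ⌊1332/209⌋ + ⌊1332/247⌋ − ⌊1332/2717⌋ = 1059.

1059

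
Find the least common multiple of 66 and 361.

66 = 2 · 3 · 11; 361 = 19²
max exponents: 2 · 3 · 11 · 19² = 23826

23826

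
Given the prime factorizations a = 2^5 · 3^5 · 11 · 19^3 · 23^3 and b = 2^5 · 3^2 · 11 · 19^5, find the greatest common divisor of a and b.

21729312

min exponent per shared prime: 2^5 · 3^2 · 11 · 19^3 = 21729312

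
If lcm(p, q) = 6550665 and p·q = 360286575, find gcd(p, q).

gcd·lcm = product, so gcd = 360286575/6550665 = 55.

55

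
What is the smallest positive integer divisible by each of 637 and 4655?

gcd first: 4655 = 7·637 + 196; 637 = 3·196 + 49; 196 = 4·49 + 0 → gcd = 49
lcm = 637·4655/gcd = 2965235/49 = 60515

60515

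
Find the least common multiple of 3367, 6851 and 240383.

3367 = 7 · 13 · 37; 6851 = 13 · 17 · 31; 240383 = 11 · 13 · 41²
lcm takes max exponent of each prime: 7 · 11 · 13 · 17 · 31 · 37 · 41² = 32810596819

32810596819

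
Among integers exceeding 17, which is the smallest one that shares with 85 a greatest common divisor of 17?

85 = 17·5. Any k with gcd(k, 85) = 17 is a multiple of 17, say 17s, with s coprime to 5.
Need s > 17/17, so s ≥ 2. First s ≥ 2 with gcd(s, 5) = 1 is s = 2. Thus k = 17·2 = 34.

34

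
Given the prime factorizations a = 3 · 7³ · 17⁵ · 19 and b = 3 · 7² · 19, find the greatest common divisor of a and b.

2793

min exponent per shared prime: 3 · 7² · 19 = 2793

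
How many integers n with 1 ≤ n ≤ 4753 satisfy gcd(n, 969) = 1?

969 = 3·17·19. Inclusion–exclusion on these primes:
4753 − ⌊4753/3⌋ − ⌊4753/17⌋ − ⌊4753/19⌋ + ⌊4753/51⌋ + ⌊4753/57⌋ + ⌊4753/323⌋ − ⌊4753/969⌋ = 2826

2826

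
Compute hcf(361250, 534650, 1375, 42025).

361250 = 2 · 5⁴ · 17²; 534650 = 2 · 5² · 17² · 37; 1375 = 5³ · 11; 42025 = 5² · 41²
gcd takes min exponent of each prime: 5² = 25

25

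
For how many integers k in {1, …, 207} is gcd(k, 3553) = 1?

168

Prime factors of 3553: 11, 17, 19. Count integers ≤ 207 divisible by none of them.
By inclusion–exclusion: 207 − ⌊207/11⌋ − ⌊207/17⌋ − ⌊207/19⌋ + ⌊207/187⌋ + ⌊207/209⌋ + ⌊207/323⌋ − ⌊207/3553⌋ = 168.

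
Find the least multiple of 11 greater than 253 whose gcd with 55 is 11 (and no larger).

55 = 11·5. Any t with gcd(t, 55) = 11 is a multiple of 11, say 11s, with s coprime to 5.
Need s > 253/11, so s ≥ 24. First s ≥ 24 with gcd(s, 5) = 1 is s = 24. Thus t = 11·24 = 264.

264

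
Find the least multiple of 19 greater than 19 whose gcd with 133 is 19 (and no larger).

Multiples of 19 above 19: 19·2, 19·3, … . Need the cofactor coprime to 133/19 = 7.
Checking s = 2, 3, … the first with gcd(s, 7) = 1 is s = 2, giving 38.

38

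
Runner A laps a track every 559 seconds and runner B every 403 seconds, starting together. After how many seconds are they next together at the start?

17329

gcd first: 559 = 1·403 + 156; 403 = 2·156 + 91; 156 = 1·91 + 65; 91 = 1·65 + 26; 65 = 2·26 + 13; 26 = 2·13 + 0 → gcd = 13
lcm = 559·403/gcd = 225277/13 = 17329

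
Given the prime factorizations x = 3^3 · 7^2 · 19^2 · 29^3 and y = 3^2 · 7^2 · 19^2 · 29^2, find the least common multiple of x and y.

max exponent per prime: 3^3 · 7^2 · 19^2 · 29^3 = 11648259567

11648259567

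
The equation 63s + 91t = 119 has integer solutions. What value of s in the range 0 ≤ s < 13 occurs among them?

Reduce mod 91: 63s ≡ 119 (mod 91). With g = gcd(63, 91) = 7 dividing 119, divide through: 9s ≡ 17 (mod 13).
Since gcd(9, 13) = 1, s ≡ 17·(9)⁻¹ ≡ 12 (mod 13). Smallest non-negative: 12.

12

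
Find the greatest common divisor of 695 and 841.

1

Euclid: 841 = 1·695 + 146; 695 = 4·146 + 111; 146 = 1·111 + 35; 111 = 3·35 + 6; 35 = 5·6 + 5; 6 = 1·5 + 1; 5 = 5·1 + 0. Last nonzero remainder: 1.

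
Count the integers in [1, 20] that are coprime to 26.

26 = 2·13. Inclusion–exclusion on these primes:
20 − ⌊20/2⌋ − ⌊20/13⌋ + ⌊20/26⌋ = 9

9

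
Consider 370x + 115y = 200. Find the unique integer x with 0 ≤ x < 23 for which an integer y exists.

8

Euclid: 370 = 3·115 + 25; 115 = 4·25 + 15; 25 = 1·15 + 10; 15 = 1·10 + 5; 10 = 2·5 + 0 → gcd = 5; 200 = 5·40.
Back-substitution yields 370·(-9) + 115·(29) = 5, so one solution is x = -9·40 = -360, y = 29·40 = 1160.
Solutions in x differ by 115/5 = 23; the one in [0, 23) is -360 mod 23 = 8.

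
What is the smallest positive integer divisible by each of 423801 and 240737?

gcd first: 423801 = 1·240737 + 183064; 240737 = 1·183064 + 57673; 183064 = 3·57673 + 10045; 57673 = 5·10045 + 7448; 10045 = 1·7448 + 2597; 7448 = 2·2597 + 2254; 2597 = 1·2254 + 343; 2254 = 6·343 + 196; 343 = 1·196 + 147; 196 = 1·147 + 49; 147 = 3·49 + 0 → gcd = 49
lcm = 423801·240737/gcd = 102024581337/49 = 2082134313

2082134313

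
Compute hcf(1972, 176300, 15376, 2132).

1972 = 2² · 17 · 29; 176300 = 2² · 5² · 41 · 43; 15376 = 2⁴ · 31²; 2132 = 2² · 13 · 41
gcd takes min exponent of each prime: 2² = 4

4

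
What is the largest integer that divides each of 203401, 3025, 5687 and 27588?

121

gcd(203401, 3025): 203401 = 67·3025 + 726; 3025 = 4·726 + 121; 726 = 6·121 + 0 → 121
gcd(121, 5687): 5687 = 47·121 + 0 → 121
gcd(121, 27588): 27588 = 228·121 + 0 → 121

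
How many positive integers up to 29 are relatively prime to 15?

15 = 3·5. Inclusion–exclusion on these primes:
29 − ⌊29/3⌋ − ⌊29/5⌋ + ⌊29/15⌋ = 16

16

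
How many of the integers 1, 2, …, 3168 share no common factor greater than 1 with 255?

1591

Prime factors of 255: 3, 5, 17. Count integers ≤ 3168 divisible by none of them.
By inclusion–exclusion: 3168 − ⌊3168/3⌋ − ⌊3168/5⌋ − ⌊3168/17⌋ + ⌊3168/15⌋ + ⌊3168/51⌋ + ⌊3168/85⌋ − ⌊3168/255⌋ = 1591.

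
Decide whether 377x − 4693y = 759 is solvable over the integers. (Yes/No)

gcd(377, 4693): 4693 = 12·377 + 169; 377 = 2·169 + 39; 169 = 4·39 + 13; 39 = 3·13 + 0 → 13
13 does not divide 759, so a solution does not exist.

No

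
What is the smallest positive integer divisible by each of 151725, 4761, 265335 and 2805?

151725 = 3 · 5² · 7 · 17²; 4761 = 3² · 23²; 265335 = 3 · 5 · 7² · 19²; 2805 = 3 · 5 · 11 · 17
lcm takes max exponent of each prime: 3² · 5² · 7² · 11 · 17² · 19² · 23² = 6693172222275

6693172222275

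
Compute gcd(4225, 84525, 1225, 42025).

25

gcd(4225, 84525): 84525 = 20·4225 + 25; 4225 = 169·25 + 0 → 25
gcd(25, 1225): 1225 = 49·25 + 0 → 25
gcd(25, 42025): 42025 = 1681·25 + 0 → 25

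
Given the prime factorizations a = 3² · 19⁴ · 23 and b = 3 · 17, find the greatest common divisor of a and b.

3

min exponent per shared prime: 3 = 3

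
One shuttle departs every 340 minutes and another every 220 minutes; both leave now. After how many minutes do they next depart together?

340 = 2² · 5 · 17; 220 = 2² · 5 · 11
max exponents: 2² · 5 · 11 · 17 = 3740

3740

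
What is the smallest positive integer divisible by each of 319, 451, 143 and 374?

319 = 11 · 29; 451 = 11 · 41; 143 = 11 · 13; 374 = 2 · 11 · 17
lcm takes max exponent of each prime: 2 · 11 · 13 · 17 · 29 · 41 = 5780918

5780918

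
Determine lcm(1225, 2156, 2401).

2641100

lcm(1225, 2156) = 1225·2156/gcd = 2641100/49 = 53900
lcm(53900, 2401) = 53900·2401/gcd = 129413900/49 = 2641100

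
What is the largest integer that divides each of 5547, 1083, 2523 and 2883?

5547 = 3 · 43²; 1083 = 3 · 19²; 2523 = 3 · 29²; 2883 = 3 · 31²
gcd takes min exponent of each prime: 3 = 3

3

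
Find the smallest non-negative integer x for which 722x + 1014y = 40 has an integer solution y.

Euclid: 1014 = 1·722 + 292; 722 = 2·292 + 138; 292 = 2·138 + 16; 138 = 8·16 + 10; 16 = 1·10 + 6; 10 = 1·6 + 4; 6 = 1·4 + 2; 4 = 2·2 + 0 → gcd = 2; 40 = 2·20.
Back-substitution yields 722·(-191) + 1014·(136) = 2, so one solution is x = -191·20 = -3820, y = 136·20 = 2720.
Solutions in x differ by 1014/2 = 507; the one in [0, 507) is -3820 mod 507 = 236.

236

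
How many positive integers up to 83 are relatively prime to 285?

42

Prime factors of 285: 3, 5, 19. Count integers ≤ 83 divisible by none of them.
By inclusion–exclusion: 83 − ⌊83/3⌋ − ⌊83/5⌋ − ⌊83/19⌋ + ⌊83/15⌋ + ⌊83/57⌋ + ⌊83/95⌋ − ⌊83/285⌋ = 42.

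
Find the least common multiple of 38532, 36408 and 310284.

38532 = 2² · 3 · 13² · 19; 36408 = 2³ · 3 · 37 · 41; 310284 = 2² · 3³ · 13² · 17
lcm takes max exponent of each prime: 2³ · 3³ · 13² · 17 · 19 · 37 · 41 = 17886631464

17886631464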